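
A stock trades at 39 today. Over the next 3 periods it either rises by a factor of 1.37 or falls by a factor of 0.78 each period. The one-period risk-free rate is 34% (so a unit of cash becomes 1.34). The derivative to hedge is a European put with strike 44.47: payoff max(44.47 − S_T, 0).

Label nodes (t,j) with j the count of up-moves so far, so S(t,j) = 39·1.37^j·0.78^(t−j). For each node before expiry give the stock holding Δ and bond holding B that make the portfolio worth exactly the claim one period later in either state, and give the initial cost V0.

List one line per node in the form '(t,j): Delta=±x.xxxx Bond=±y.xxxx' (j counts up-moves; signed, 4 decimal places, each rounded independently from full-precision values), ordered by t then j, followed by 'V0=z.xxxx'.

Since d<R<u, set p* = (R−d)/(u−d) = 0.9492; price each node as the discounted p*-expectation of its children.
Terminal values V(3,·): V(3,0)=25.9625, V(3,1)=11.9632, V(3,2)=0.0000, V(3,3)=0.0000
Node (2,0) S=23.7276: V=(p*·11.9632+(1−p*)·25.9625)/1.34=9.4590; Δ=(11.9632−25.9625)/(32.5068−18.5075)=-1.0000; B=V−Δ·S=33.1866
Node (2,1) S=41.6754: V=(p*·0.0000+(1−p*)·11.9632)/1.34=0.4540; Δ=(0.0000−11.9632)/(57.0953−32.5068)=-0.4865; B=V−Δ·S=20.7305
Node (2,2) S=73.1991: V=(p*·0.0000+(1−p*)·0.0000)/1.34=0.0000; Δ=(0.0000−0.0000)/(100.2828−57.0953)=0.0000; B=V−Δ·S=0.0000
Node (1,0) S=30.4200: V=(p*·0.4540+(1−p*)·9.4590)/1.34=0.6805; Δ=(0.4540−9.4590)/(41.6754−23.7276)=-0.5017; B=V−Δ·S=15.9432
Node (1,1) S=53.4300: V=(p*·0.0000+(1−p*)·0.4540)/1.34=0.0172; Δ=(0.0000−0.4540)/(73.1991−41.6754)=-0.0144; B=V−Δ·S=0.7866
Node (0,0) S=39.0000: V=(p*·0.0172+(1−p*)·0.6805)/1.34=0.0380; Δ=(0.0172−0.6805)/(53.4300−30.4200)=-0.0288; B=V−Δ·S=1.1622
Each (Δ,B) replicates both successor values, so the strategy is self-financing and V0 is arbitrage-free.

(0,0): Delta=-0.0288 Bond=1.1622
(1,0): Delta=-0.5017 Bond=15.9432
(1,1): Delta=-0.0144 Bond=0.7866
(2,0): Delta=-1.0000 Bond=33.1866
(2,1): Delta=-0.4865 Bond=20.7305
(2,2): Delta=0.0000 Bond=0.0000
V0=0.0380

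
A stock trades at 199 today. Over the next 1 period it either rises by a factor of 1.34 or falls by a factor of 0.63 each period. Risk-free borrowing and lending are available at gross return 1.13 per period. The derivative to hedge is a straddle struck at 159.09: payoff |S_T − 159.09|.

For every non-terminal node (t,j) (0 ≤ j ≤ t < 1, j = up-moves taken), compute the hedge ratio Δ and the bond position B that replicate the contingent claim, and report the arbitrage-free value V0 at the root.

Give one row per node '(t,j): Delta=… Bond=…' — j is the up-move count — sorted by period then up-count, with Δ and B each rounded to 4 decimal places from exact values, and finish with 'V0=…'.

No-arbitrage ⇒ martingale measure with p* = (R−d)/(u−d) = 0.7042.
Terminal payoffs: V(1,0)=33.7200, V(1,1)=107.5700
(0,0): S=199.0000. Δ = (V_up−V_dn)/(S_up−S_dn) = (107.5700−33.7200)/(266.6600−125.3700) = 0.5227. V = [p*·107.5700 + (1−p*)·33.7200]/1.13 = 75.8646. B = V − Δ·S = -28.1494.
Root portfolio cost Δ·199+B reproduces V0=75.8646.

(0,0): Delta=0.5227 Bond=-28.1494
V0=75.8646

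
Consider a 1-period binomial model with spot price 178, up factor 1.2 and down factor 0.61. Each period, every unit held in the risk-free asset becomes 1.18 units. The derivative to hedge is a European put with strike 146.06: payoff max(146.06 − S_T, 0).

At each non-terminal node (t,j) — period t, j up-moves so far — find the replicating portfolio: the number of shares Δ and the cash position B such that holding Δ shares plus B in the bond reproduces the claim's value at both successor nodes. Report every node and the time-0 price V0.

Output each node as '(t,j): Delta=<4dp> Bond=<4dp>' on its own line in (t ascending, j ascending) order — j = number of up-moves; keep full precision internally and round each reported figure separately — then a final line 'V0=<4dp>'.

Since d<R<u, set p* = (R−d)/(u−d) = 0.9661; price each node as the discounted p*-expectation of its children.
Terminal values V(1,·): V(1,0)=37.4800, V(1,1)=0.0000
(0,0): S=178.0000. Δ = (V_up−V_dn)/(S_up−S_dn) = (0.0000−37.4800)/(213.6000−108.5800) = -0.3569. V = [p*·0.0000 + (1−p*)·37.4800]/1.18 = 1.0767. B = V − Δ·S = 64.6021.
Self-financing check: at every node Δ·S+B equals the discounted successor values.

(0,0): Delta=-0.3569 Bond=64.6021
V0=1.0767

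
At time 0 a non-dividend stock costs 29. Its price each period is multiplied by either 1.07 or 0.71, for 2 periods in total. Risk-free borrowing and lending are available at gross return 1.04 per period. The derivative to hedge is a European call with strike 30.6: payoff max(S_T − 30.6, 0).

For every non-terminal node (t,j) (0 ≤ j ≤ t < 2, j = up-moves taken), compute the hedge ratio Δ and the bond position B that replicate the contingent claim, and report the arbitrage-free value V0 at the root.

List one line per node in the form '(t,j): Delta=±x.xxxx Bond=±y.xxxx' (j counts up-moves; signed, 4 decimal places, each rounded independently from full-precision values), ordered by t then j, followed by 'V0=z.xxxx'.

No-arbitrage ⇒ martingale measure with p* = (R−d)/(u−d) = 0.9167.
At expiry t=2: V(2,0)=0.0000, V(2,1)=0.0000, V(2,2)=2.6021
Node (1,0) S=20.5900: V=(p*·0.0000+(1−p*)·0.0000)/1.04=0.0000; Δ=(0.0000−0.0000)/(22.0313−14.6189)=0.0000; B=V−Δ·S=0.0000
Node (1,1) S=31.0300: V=(p*·2.6021+(1−p*)·0.0000)/1.04=2.2935; Δ=(2.6021−0.0000)/(33.2021−22.0313)=0.2329; B=V−Δ·S=-4.9345
Node (0,0) S=29.0000: V=(p*·2.2935+(1−p*)·0.0000)/1.04=2.0215; Δ=(2.2935−0.0000)/(31.0300−20.5900)=0.2197; B=V−Δ·S=-4.3494
Self-financing check: at every node Δ·S+B equals the discounted successor values.

(0,0): Delta=0.2197 Bond=-4.3494
(1,0): Delta=0.0000 Bond=0.0000
(1,1): Delta=0.2329 Bond=-4.9345
V0=2.0215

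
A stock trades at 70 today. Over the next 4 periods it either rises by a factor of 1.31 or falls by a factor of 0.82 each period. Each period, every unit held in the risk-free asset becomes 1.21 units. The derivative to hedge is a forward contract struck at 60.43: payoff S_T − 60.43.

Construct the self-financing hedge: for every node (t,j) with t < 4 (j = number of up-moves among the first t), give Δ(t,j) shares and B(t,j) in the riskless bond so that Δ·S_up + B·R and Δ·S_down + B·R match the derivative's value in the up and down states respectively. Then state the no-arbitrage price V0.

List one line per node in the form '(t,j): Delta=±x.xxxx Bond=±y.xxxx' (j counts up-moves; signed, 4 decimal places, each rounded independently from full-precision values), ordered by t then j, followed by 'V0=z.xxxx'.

No-arbitrage ⇒ martingale measure with p* = (R−d)/(u−d) = 0.7959.
Payoff layer (t=4): V(4,0)=-28.7815, V(4,1)=-9.8696, V(4,2)=20.3434, V(4,3)=68.6104, V(4,4)=145.7199
Node (3,0) S=38.5958: V=(p*·-9.8696+(1−p*)·-28.7815)/1.21=-11.3464; Δ=(-9.8696−-28.7815)/(50.5604−31.6485)=1.0000; B=V−Δ·S=-49.9421
Node (3,1) S=61.6591: V=(p*·20.3434+(1−p*)·-9.8696)/1.21=11.7169; Δ=(20.3434−-9.8696)/(80.7734−50.5604)=1.0000; B=V−Δ·S=-49.9421
Node (3,2) S=98.5041: V=(p*·68.6104+(1−p*)·20.3434)/1.21=48.5620; Δ=(68.6104−20.3434)/(129.0404−80.7734)=1.0000; B=V−Δ·S=-49.9421
Node (3,3) S=157.3664: V=(p*·145.7199+(1−p*)·68.6104)/1.21=107.4242; Δ=(145.7199−68.6104)/(206.1499−129.0404)=1.0000; B=V−Δ·S=-49.9421
Node (2,0) S=47.0680: V=(p*·11.7169+(1−p*)·-11.3464)/1.21=5.7935; Δ=(11.7169−-11.3464)/(61.6591−38.5958)=1.0000; B=V−Δ·S=-41.2745
Node (2,1) S=75.1940: V=(p*·48.5620+(1−p*)·11.7169)/1.21=33.9195; Δ=(48.5620−11.7169)/(98.5041−61.6591)=1.0000; B=V−Δ·S=-41.2745
Node (2,2) S=120.1270: V=(p*·107.4242+(1−p*)·48.5620)/1.21=78.8525; Δ=(107.4242−48.5620)/(157.3664−98.5041)=1.0000; B=V−Δ·S=-41.2745
Node (1,0) S=57.4000: V=(p*·33.9195+(1−p*)·5.7935)/1.21=23.2888; Δ=(33.9195−5.7935)/(75.1940−47.0680)=1.0000; B=V−Δ·S=-34.1112
Node (1,1) S=91.7000: V=(p*·78.8525+(1−p*)·33.9195)/1.21=57.5888; Δ=(78.8525−33.9195)/(120.1270−75.1940)=1.0000; B=V−Δ·S=-34.1112
Node (0,0) S=70.0000: V=(p*·57.5888+(1−p*)·23.2888)/1.21=41.8090; Δ=(57.5888−23.2888)/(91.7000−57.4000)=1.0000; B=V−Δ·S=-28.1910
The time-0 hedge costs 41.8090, which is the no-arbitrage price.

(0,0): Delta=1.0000 Bond=-28.1910
(1,0): Delta=1.0000 Bond=-34.1112
(1,1): Delta=1.0000 Bond=-34.1112
(2,0): Delta=1.0000 Bond=-41.2745
(2,1): Delta=1.0000 Bond=-41.2745
(2,2): Delta=1.0000 Bond=-41.2745
(3,0): Delta=1.0000 Bond=-49.9421
(3,1): Delta=1.0000 Bond=-49.9421
(3,2): Delta=1.0000 Bond=-49.9421
(3,3): Delta=1.0000 Bond=-49.9421
V0=41.8090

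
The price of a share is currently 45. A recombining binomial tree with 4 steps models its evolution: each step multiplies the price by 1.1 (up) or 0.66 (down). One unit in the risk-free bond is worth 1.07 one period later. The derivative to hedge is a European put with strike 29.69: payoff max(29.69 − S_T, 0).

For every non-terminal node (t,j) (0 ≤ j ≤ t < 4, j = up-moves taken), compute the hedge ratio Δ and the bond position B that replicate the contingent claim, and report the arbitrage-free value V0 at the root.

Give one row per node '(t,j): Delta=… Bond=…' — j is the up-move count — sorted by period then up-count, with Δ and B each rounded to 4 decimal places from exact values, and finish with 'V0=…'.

(0,0): Delta=-0.0489 Bond=2.3243
(1,0): Delta=-0.4289 Bond=13.7736
(1,1): Delta=-0.0322 Bond=1.6612
(2,0): Delta=-1.0000 Bond=25.9324
(2,1): Delta=-0.4038 Bond=13.9186
(2,2): Delta=-0.0159 Bond=0.8891
(3,0): Delta=-1.0000 Bond=27.7477
(3,1): Delta=-1.0000 Bond=27.7477
(3,2): Delta=-0.3777 Bond=13.9523
(3,3): Delta=0.0000 Bond=0.0000
V0=0.1246

Since d<R<u, set p* = (R−d)/(u−d) = 0.9318; price each node as the discounted p*-expectation of its children.
Terminal payoffs: V(4,0)=21.1514, V(4,1)=15.4589, V(4,2)=5.9716, V(4,3)=0.0000, V(4,4)=0.0000
(3,0): S=12.9373. Δ = (V_up−V_dn)/(S_up−S_dn) = (15.4589−21.1514)/(14.2311−8.5386) = -1.0000. V = [p*·15.4589 + (1−p*)·21.1514]/1.07 = 14.8103. B = V − Δ·S = 27.7477.
(3,1): S=21.5622. Δ = (V_up−V_dn)/(S_up−S_dn) = (5.9716−15.4589)/(23.7184−14.2311) = -1.0000. V = [p*·5.9716 + (1−p*)·15.4589]/1.07 = 6.1855. B = V − Δ·S = 27.7477.
(3,2): S=35.9370. Δ = (V_up−V_dn)/(S_up−S_dn) = (0.0000−5.9716)/(39.5307−23.7184) = -0.3777. V = [p*·0.0000 + (1−p*)·5.9716]/1.07 = 0.3805. B = V − Δ·S = 13.9523.
(3,3): S=59.8950. Δ = (V_up−V_dn)/(S_up−S_dn) = (0.0000−0.0000)/(65.8845−39.5307) = 0.0000. V = [p*·0.0000 + (1−p*)·0.0000]/1.07 = 0.0000. B = V − Δ·S = 0.0000.
(2,0): S=19.6020. Δ = (V_up−V_dn)/(S_up−S_dn) = (6.1855−14.8103)/(21.5622−12.9373) = -1.0000. V = [p*·6.1855 + (1−p*)·14.8103]/1.07 = 6.3304. B = V − Δ·S = 25.9324.
(2,1): S=32.6700. Δ = (V_up−V_dn)/(S_up−S_dn) = (0.3805−6.1855)/(35.9370−21.5622) = -0.4038. V = [p*·0.3805 + (1−p*)·6.1855]/1.07 = 0.7255. B = V − Δ·S = 13.9186.
(2,2): S=54.4500. Δ = (V_up−V_dn)/(S_up−S_dn) = (0.0000−0.3805)/(59.8950−35.9370) = -0.0159. V = [p*·0.0000 + (1−p*)·0.3805]/1.07 = 0.0242. B = V − Δ·S = 0.8891.
(1,0): S=29.7000. Δ = (V_up−V_dn)/(S_up−S_dn) = (0.7255−6.3304)/(32.6700−19.6020) = -0.4289. V = [p*·0.7255 + (1−p*)·6.3304]/1.07 = 1.0352. B = V − Δ·S = 13.7736.
(1,1): S=49.5000. Δ = (V_up−V_dn)/(S_up−S_dn) = (0.0242−0.7255)/(54.4500−32.6700) = -0.0322. V = [p*·0.0242 + (1−p*)·0.7255]/1.07 = 0.0673. B = V − Δ·S = 1.6612.
(0,0): S=45.0000. Δ = (V_up−V_dn)/(S_up−S_dn) = (0.0673−1.0352)/(49.5000−29.7000) = -0.0489. V = [p*·0.0673 + (1−p*)·1.0352]/1.07 = 0.1246. B = V − Δ·S = 2.3243.
Each (Δ,B) replicates both successor values, so the strategy is self-financing and V0 is arbitrage-free.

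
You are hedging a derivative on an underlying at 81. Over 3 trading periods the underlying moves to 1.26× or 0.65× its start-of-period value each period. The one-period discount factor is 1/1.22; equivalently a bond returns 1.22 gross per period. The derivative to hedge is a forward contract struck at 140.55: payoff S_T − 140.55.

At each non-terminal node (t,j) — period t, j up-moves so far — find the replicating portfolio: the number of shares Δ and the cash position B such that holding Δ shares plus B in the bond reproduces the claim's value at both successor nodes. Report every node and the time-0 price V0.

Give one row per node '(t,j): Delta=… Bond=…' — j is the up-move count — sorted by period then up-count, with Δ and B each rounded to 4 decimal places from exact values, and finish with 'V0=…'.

(0,0): Delta=1.0000 Bond=-77.4019
(1,0): Delta=1.0000 Bond=-94.4303
(1,1): Delta=1.0000 Bond=-94.4303
(2,0): Delta=1.0000 Bond=-115.2049
(2,1): Delta=1.0000 Bond=-115.2049
(2,2): Delta=1.0000 Bond=-115.2049
V0=3.5981

Under the risk-neutral measure, an up-move has probability p* = (R−d)/(u−d) = 0.9344 and values discount at R = 1.22.
Payoff layer (t=3): V(3,0)=-118.3054, V(3,1)=-97.4297, V(3,2)=-56.9629, V(3,3)=21.4805
Node (2,0) S=34.2225: V=(p*·-97.4297+(1−p*)·-118.3054)/1.22=-80.9824; Δ=(-97.4297−-118.3054)/(43.1204−22.2446)=1.0000; B=V−Δ·S=-115.2049
Node (2,1) S=66.3390: V=(p*·-56.9629+(1−p*)·-97.4297)/1.22=-48.8659; Δ=(-56.9629−-97.4297)/(83.5871−43.1204)=1.0000; B=V−Δ·S=-115.2049
Node (2,2) S=128.5956: V=(p*·21.4805+(1−p*)·-56.9629)/1.22=13.3907; Δ=(21.4805−-56.9629)/(162.0305−83.5871)=1.0000; B=V−Δ·S=-115.2049
Node (1,0) S=52.6500: V=(p*·-48.8659+(1−p*)·-80.9824)/1.22=-41.7803; Δ=(-48.8659−-80.9824)/(66.3390−34.2225)=1.0000; B=V−Δ·S=-94.4303
Node (1,1) S=102.0600: V=(p*·13.3907+(1−p*)·-48.8659)/1.22=7.6297; Δ=(13.3907−-48.8659)/(128.5956−66.3390)=1.0000; B=V−Δ·S=-94.4303
Node (0,0) S=81.0000: V=(p*·7.6297+(1−p*)·-41.7803)/1.22=3.5981; Δ=(7.6297−-41.7803)/(102.0600−52.6500)=1.0000; B=V−Δ·S=-77.4019
Root portfolio cost Δ·81+B reproduces V0=3.5981.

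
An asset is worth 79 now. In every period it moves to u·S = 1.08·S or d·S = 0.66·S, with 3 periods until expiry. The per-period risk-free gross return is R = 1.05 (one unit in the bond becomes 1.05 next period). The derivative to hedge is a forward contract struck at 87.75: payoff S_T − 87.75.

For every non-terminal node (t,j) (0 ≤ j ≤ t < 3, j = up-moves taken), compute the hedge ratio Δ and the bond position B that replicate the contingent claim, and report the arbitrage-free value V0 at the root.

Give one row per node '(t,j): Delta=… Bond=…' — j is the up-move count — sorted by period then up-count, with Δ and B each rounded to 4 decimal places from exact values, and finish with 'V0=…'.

(0,0): Delta=1.0000 Bond=-75.8017
(1,0): Delta=1.0000 Bond=-79.5918
(1,1): Delta=1.0000 Bond=-79.5918
(2,0): Delta=1.0000 Bond=-83.5714
(2,1): Delta=1.0000 Bond=-83.5714
(2,2): Delta=1.0000 Bond=-83.5714
V0=3.1983

The replicating-portfolio and risk-neutral prices coincide; use p* = (1.05−0.66)/(1.08−0.66) = 0.9286 for the latter.
At expiry t=3: V(3,0)=-65.0378, V(3,1)=-50.5846, V(3,2)=-26.9339, V(3,3)=11.7672
(2,0): S=34.4124. Δ = (V_up−V_dn)/(S_up−S_dn) = (-50.5846−-65.0378)/(37.1654−22.7122) = 1.0000. V = [p*·-50.5846 + (1−p*)·-65.0378]/1.05 = -49.1590. B = V − Δ·S = -83.5714.
(2,1): S=56.3112. Δ = (V_up−V_dn)/(S_up−S_dn) = (-26.9339−-50.5846)/(60.8161−37.1654) = 1.0000. V = [p*·-26.9339 + (1−p*)·-50.5846]/1.05 = -27.2602. B = V − Δ·S = -83.5714.
(2,2): S=92.1456. Δ = (V_up−V_dn)/(S_up−S_dn) = (11.7672−-26.9339)/(99.5172−60.8161) = 1.0000. V = [p*·11.7672 + (1−p*)·-26.9339]/1.05 = 8.5742. B = V − Δ·S = -83.5714.
(1,0): S=52.1400. Δ = (V_up−V_dn)/(S_up−S_dn) = (-27.2602−-49.1590)/(56.3112−34.4124) = 1.0000. V = [p*·-27.2602 + (1−p*)·-49.1590]/1.05 = -27.4518. B = V − Δ·S = -79.5918.
(1,1): S=85.3200. Δ = (V_up−V_dn)/(S_up−S_dn) = (8.5742−-27.2602)/(92.1456−56.3112) = 1.0000. V = [p*·8.5742 + (1−p*)·-27.2602]/1.05 = 5.7282. B = V − Δ·S = -79.5918.
(0,0): S=79.0000. Δ = (V_up−V_dn)/(S_up−S_dn) = (5.7282−-27.4518)/(85.3200−52.1400) = 1.0000. V = [p*·5.7282 + (1−p*)·-27.4518]/1.05 = 3.1983. B = V − Δ·S = -75.8017.
Check: Δ(0,0)·S0 + B(0,0) = 3.1983 = V0.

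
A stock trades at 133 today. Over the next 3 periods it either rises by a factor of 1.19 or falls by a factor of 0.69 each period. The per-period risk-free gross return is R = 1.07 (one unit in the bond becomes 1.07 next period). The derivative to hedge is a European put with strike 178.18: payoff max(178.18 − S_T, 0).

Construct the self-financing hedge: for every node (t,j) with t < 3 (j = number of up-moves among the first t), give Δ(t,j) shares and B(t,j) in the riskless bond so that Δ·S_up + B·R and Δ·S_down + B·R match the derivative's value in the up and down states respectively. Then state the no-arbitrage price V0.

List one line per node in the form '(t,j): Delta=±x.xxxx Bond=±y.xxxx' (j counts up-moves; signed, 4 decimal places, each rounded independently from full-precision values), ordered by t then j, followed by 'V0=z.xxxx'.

(0,0): Delta=-0.6514 Bond=115.5526
(1,0): Delta=-1.0000 Bond=155.6293
(1,1): Delta=-0.5876 Bond=113.5398
(2,0): Delta=-1.0000 Bond=166.5234
(2,1): Delta=-1.0000 Bond=166.5234
(2,2): Delta=-0.5121 Bond=107.2657
V0=28.9121

Under the risk-neutral measure, an up-move has probability p* = (R−d)/(u−d) = 0.7600 and values discount at R = 1.07.
Payoff layer (t=3): V(3,0)=134.4883, V(3,1)=102.8277, V(3,2)=48.2245, V(3,3)=0.0000
Node (2,0) S=63.3213: V=(p*·102.8277+(1−p*)·134.4883)/1.07=103.2021; Δ=(102.8277−134.4883)/(75.3523−43.6917)=-1.0000; B=V−Δ·S=166.5234
Node (2,1) S=109.2063: V=(p*·48.2245+(1−p*)·102.8277)/1.07=57.3171; Δ=(48.2245−102.8277)/(129.9555−75.3523)=-1.0000; B=V−Δ·S=166.5234
Node (2,2) S=188.3413: V=(p*·0.0000+(1−p*)·48.2245)/1.07=10.8167; Δ=(0.0000−48.2245)/(224.1261−129.9555)=-0.5121; B=V−Δ·S=107.2657
Node (1,0) S=91.7700: V=(p*·57.3171+(1−p*)·103.2021)/1.07=63.8593; Δ=(57.3171−103.2021)/(109.2063−63.3213)=-1.0000; B=V−Δ·S=155.6293
Node (1,1) S=158.2700: V=(p*·10.8167+(1−p*)·57.3171)/1.07=20.5391; Δ=(10.8167−57.3171)/(188.3413−109.2063)=-0.5876; B=V−Δ·S=113.5398
Node (0,0) S=133.0000: V=(p*·20.5391+(1−p*)·63.8593)/1.07=28.9121; Δ=(20.5391−63.8593)/(158.2700−91.7700)=-0.6514; B=V−Δ·S=115.5526
Self-financing check: at every node Δ·S+B equals the discounted successor values.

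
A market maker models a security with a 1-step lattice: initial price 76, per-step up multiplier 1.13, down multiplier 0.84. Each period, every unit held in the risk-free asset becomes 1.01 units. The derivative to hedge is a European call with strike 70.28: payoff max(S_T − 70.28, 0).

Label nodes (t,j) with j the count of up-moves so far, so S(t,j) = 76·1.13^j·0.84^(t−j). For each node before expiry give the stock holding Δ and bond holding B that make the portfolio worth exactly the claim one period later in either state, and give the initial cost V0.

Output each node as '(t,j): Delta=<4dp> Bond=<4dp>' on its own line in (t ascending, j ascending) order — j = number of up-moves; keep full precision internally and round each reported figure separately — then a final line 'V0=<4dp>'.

(0,0): Delta=0.7078 Bond=-44.7388
V0=9.0543

No-arbitrage ⇒ martingale measure with p* = (R−d)/(u−d) = 0.5862.
Terminal values V(1,·): V(1,0)=0.0000, V(1,1)=15.6000
(0,0): S=76.0000. Δ = (V_up−V_dn)/(S_up−S_dn) = (15.6000−0.0000)/(85.8800−63.8400) = 0.7078. V = [p*·15.6000 + (1−p*)·0.0000]/1.01 = 9.0543. B = V − Δ·S = -44.7388.
Root portfolio cost Δ·76+B reproduces V0=9.0543.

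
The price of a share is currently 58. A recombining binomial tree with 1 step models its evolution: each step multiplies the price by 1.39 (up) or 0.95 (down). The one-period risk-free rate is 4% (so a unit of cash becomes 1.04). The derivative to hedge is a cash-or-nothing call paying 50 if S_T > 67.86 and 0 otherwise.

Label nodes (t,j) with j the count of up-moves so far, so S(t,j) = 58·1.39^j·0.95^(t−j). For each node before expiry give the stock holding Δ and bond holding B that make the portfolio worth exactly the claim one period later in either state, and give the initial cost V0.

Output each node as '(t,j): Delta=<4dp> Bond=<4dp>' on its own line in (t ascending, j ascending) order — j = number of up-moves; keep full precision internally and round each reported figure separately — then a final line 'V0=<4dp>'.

No-arbitrage ⇒ martingale measure with p* = (R−d)/(u−d) = 0.2045.
Terminal values V(1,·): V(1,0)=0.0000, V(1,1)=50.0000
  t=0,j=0: stock 58.0000 → up 80.6200 (V=50.0000), down 55.1000 (V=0.0000). Price 9.8339; hedge Δ=1.9592, bond B=-103.8024.
The time-0 hedge costs 9.8339, which is the no-arbitrage price.

(0,0): Delta=1.9592 Bond=-103.8024
V0=9.8339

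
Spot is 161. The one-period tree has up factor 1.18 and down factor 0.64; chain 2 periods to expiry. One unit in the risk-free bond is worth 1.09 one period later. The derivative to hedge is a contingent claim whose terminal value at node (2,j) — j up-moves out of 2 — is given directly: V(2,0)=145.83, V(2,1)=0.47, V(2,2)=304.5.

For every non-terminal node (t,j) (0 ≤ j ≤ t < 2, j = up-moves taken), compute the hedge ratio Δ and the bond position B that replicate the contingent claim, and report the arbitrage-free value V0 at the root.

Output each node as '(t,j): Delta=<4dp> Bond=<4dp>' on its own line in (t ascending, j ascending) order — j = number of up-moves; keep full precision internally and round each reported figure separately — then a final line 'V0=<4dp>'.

(0,0): Delta=2.4179 Bond=-207.7828
(1,0): Delta=-2.6124 Bond=291.8427
(1,1): Delta=2.9636 Bond=-330.1485
V0=181.4996

The replicating-portfolio and risk-neutral prices coincide; use p* = (1.09−0.64)/(1.18−0.64) = 0.8333 for the latter.
Payoff layer (t=2): V(2,0)=145.8300, V(2,1)=0.4700, V(2,2)=304.5000
  t=1,j=0: stock 103.0400 → up 121.5872 (V=0.4700), down 65.9456 (V=145.8300). Price 22.6575; hedge Δ=-2.6124, bond B=291.8427.
  t=1,j=1: stock 189.9800 → up 224.1764 (V=304.5000), down 121.5872 (V=0.4700). Price 232.8700; hedge Δ=2.9636, bond B=-330.1485.
  t=0,j=0: stock 161.0000 → up 189.9800 (V=232.8700), down 103.0400 (V=22.6575). Price 181.4996; hedge Δ=2.4179, bond B=-207.7828.
Root portfolio cost Δ·161+B reproduces V0=181.4996.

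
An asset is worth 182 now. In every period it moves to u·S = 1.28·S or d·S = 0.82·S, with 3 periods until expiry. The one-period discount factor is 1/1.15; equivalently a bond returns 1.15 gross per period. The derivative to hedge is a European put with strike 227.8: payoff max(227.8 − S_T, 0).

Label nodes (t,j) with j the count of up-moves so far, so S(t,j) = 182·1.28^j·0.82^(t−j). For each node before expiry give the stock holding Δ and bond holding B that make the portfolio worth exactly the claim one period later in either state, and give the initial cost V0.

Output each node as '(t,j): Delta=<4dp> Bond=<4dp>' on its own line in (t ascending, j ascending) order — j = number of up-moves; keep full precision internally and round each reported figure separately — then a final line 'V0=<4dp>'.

(0,0): Delta=-0.3012 Bond=64.7528
(1,0): Delta=-0.8481 Bond=156.0867
(1,1): Delta=-0.1632 Bond=42.3120
(2,0): Delta=-1.0000 Bond=198.0870
(2,1): Delta=-0.8098 Bond=172.1774
(2,2): Delta=0.0000 Bond=0.0000
V0=9.9337

Risk-neutral probability p* = (R−d)/(u−d) = (1.15−0.82)/(1.28−0.82) = 0.7174.
At expiry t=3: V(3,0)=127.4510, V(3,1)=71.1577, V(3,2)=0.0000, V(3,3)=0.0000
(2,0): S=122.3768. Δ = (V_up−V_dn)/(S_up−S_dn) = (71.1577−127.4510)/(156.6423−100.3490) = -1.0000. V = [p*·71.1577 + (1−p*)·127.4510]/1.15 = 75.7102. B = V − Δ·S = 198.0870.
(2,1): S=191.0272. Δ = (V_up−V_dn)/(S_up−S_dn) = (0.0000−71.1577)/(244.5148−156.6423) = -0.8098. V = [p*·0.0000 + (1−p*)·71.1577]/1.15 = 17.4868. B = V − Δ·S = 172.1774.
(2,2): S=298.1888. Δ = (V_up−V_dn)/(S_up−S_dn) = (0.0000−0.0000)/(381.6817−244.5148) = 0.0000. V = [p*·0.0000 + (1−p*)·0.0000]/1.15 = 0.0000. B = V − Δ·S = 0.0000.
(1,0): S=149.2400. Δ = (V_up−V_dn)/(S_up−S_dn) = (17.4868−75.7102)/(191.0272−122.3768) = -0.8481. V = [p*·17.4868 + (1−p*)·75.7102]/1.15 = 29.5141. B = V − Δ·S = 156.0867.
(1,1): S=232.9600. Δ = (V_up−V_dn)/(S_up−S_dn) = (0.0000−17.4868)/(298.1888−191.0272) = -0.1632. V = [p*·0.0000 + (1−p*)·17.4868]/1.15 = 4.2973. B = V − Δ·S = 42.3120.
(0,0): S=182.0000. Δ = (V_up−V_dn)/(S_up−S_dn) = (4.2973−29.5141)/(232.9600−149.2400) = -0.3012. V = [p*·4.2973 + (1−p*)·29.5141]/1.15 = 9.9337. B = V − Δ·S = 64.7528.
Self-financing check: at every node Δ·S+B equals the discounted successor values.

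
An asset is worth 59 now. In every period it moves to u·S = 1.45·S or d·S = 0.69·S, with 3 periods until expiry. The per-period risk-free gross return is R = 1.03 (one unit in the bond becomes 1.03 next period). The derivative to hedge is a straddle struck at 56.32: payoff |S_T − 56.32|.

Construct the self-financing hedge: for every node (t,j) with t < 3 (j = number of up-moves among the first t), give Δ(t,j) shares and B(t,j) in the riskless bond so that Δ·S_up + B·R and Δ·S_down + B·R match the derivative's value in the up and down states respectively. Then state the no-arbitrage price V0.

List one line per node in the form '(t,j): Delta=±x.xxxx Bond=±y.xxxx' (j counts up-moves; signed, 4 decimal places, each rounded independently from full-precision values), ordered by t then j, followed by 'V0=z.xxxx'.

Since d<R<u, set p* = (R−d)/(u−d) = 0.4474; price each node as the discounted p*-expectation of its children.
Terminal values V(3,·): V(3,0)=36.9380, V(3,1)=15.5896, V(3,2)=29.2728, V(3,3)=123.5489
(2,0): S=28.0899. Δ = (V_up−V_dn)/(S_up−S_dn) = (15.5896−36.9380)/(40.7304−19.3820) = -1.0000. V = [p*·15.5896 + (1−p*)·36.9380]/1.03 = 26.5897. B = V − Δ·S = 54.6796.
(2,1): S=59.0295. Δ = (V_up−V_dn)/(S_up−S_dn) = (29.2728−15.5896)/(85.5928−40.7304) = 0.3050. V = [p*·29.2728 + (1−p*)·15.5896]/1.03 = 21.0787. B = V − Δ·S = 3.0746.
(2,2): S=124.0475. Δ = (V_up−V_dn)/(S_up−S_dn) = (123.5489−29.2728)/(179.8689−85.5928) = 1.0000. V = [p*·123.5489 + (1−p*)·29.2728]/1.03 = 69.3679. B = V − Δ·S = -54.6796.
(1,0): S=40.7100. Δ = (V_up−V_dn)/(S_up−S_dn) = (21.0787−26.5897)/(59.0295−28.0899) = -0.1781. V = [p*·21.0787 + (1−p*)·26.5897]/1.03 = 23.4216. B = V − Δ·S = 30.6730.
(1,1): S=85.5500. Δ = (V_up−V_dn)/(S_up−S_dn) = (69.3679−21.0787)/(124.0475−59.0295) = 0.7427. V = [p*·69.3679 + (1−p*)·21.0787]/1.03 = 41.4386. B = V − Δ·S = -22.0998.
(0,0): S=59.0000. Δ = (V_up−V_dn)/(S_up−S_dn) = (41.4386−23.4216)/(85.5500−40.7100) = 0.4018. V = [p*·41.4386 + (1−p*)·23.4216]/1.03 = 30.5649. B = V − Δ·S = 6.8583.
The time-0 hedge costs 30.5649, which is the no-arbitrage price.

(0,0): Delta=0.4018 Bond=6.8583
(1,0): Delta=-0.1781 Bond=30.6730
(1,1): Delta=0.7427 Bond=-22.0998
(2,0): Delta=-1.0000 Bond=54.6796
(2,1): Delta=0.3050 Bond=3.0746
(2,2): Delta=1.0000 Bond=-54.6796
V0=30.5649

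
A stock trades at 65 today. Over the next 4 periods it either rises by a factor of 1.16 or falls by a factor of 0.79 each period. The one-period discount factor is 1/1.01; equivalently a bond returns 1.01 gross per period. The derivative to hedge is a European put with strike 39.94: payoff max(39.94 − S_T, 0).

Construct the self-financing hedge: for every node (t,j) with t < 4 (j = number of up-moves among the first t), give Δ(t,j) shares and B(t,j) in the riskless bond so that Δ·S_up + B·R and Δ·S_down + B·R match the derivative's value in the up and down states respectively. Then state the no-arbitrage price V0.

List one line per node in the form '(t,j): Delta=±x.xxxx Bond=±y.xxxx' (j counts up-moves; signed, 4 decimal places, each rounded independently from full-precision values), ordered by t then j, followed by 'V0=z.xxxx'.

(0,0): Delta=-0.0646 Bond=4.9995
(1,0): Delta=-0.1693 Bond=10.4273
(1,1): Delta=-0.0160 Bond=1.3828
(2,0): Delta=-0.4255 Bond=20.9254
(2,1): Delta=-0.0504 Bond=3.4449
(2,2): Delta=0.0000 Bond=0.0000
(3,0): Delta=-1.0000 Bond=39.5446
(3,1): Delta=-0.1588 Bond=8.5824
(3,2): Delta=0.0000 Bond=0.0000
(3,3): Delta=0.0000 Bond=0.0000
V0=0.8006

The replicating-portfolio and risk-neutral prices coincide; use p* = (1.01−0.79)/(1.16−0.79) = 0.5946 for the latter.
Terminal values V(4,·): V(4,0)=14.6224, V(4,1)=2.7649, V(4,2)=0.0000, V(4,3)=0.0000, V(4,4)=0.0000
(3,0): S=32.0475. Δ = (V_up−V_dn)/(S_up−S_dn) = (2.7649−14.6224)/(37.1751−25.3176) = -1.0000. V = [p*·2.7649 + (1−p*)·14.6224]/1.01 = 7.4970. B = V − Δ·S = 39.5446.
(3,1): S=47.0571. Δ = (V_up−V_dn)/(S_up−S_dn) = (0.0000−2.7649)/(54.5863−37.1751) = -0.1588. V = [p*·0.0000 + (1−p*)·2.7649]/1.01 = 1.1098. B = V − Δ·S = 8.5824.
(3,2): S=69.0966. Δ = (V_up−V_dn)/(S_up−S_dn) = (0.0000−0.0000)/(80.1520−54.5863) = 0.0000. V = [p*·0.0000 + (1−p*)·0.0000]/1.01 = 0.0000. B = V − Δ·S = 0.0000.
(3,3): S=101.4582. Δ = (V_up−V_dn)/(S_up−S_dn) = (0.0000−0.0000)/(117.6916−80.1520) = 0.0000. V = [p*·0.0000 + (1−p*)·0.0000]/1.01 = 0.0000. B = V − Δ·S = 0.0000.
(2,0): S=40.5665. Δ = (V_up−V_dn)/(S_up−S_dn) = (1.1098−7.4970)/(47.0571−32.0475) = -0.4255. V = [p*·1.1098 + (1−p*)·7.4970]/1.01 = 3.6626. B = V − Δ·S = 20.9254.
(2,1): S=59.5660. Δ = (V_up−V_dn)/(S_up−S_dn) = (0.0000−1.1098)/(69.0966−47.0571) = -0.0504. V = [p*·0.0000 + (1−p*)·1.1098]/1.01 = 0.4455. B = V − Δ·S = 3.4449.
(2,2): S=87.4640. Δ = (V_up−V_dn)/(S_up−S_dn) = (0.0000−0.0000)/(101.4582−69.0966) = 0.0000. V = [p*·0.0000 + (1−p*)·0.0000]/1.01 = 0.0000. B = V − Δ·S = 0.0000.
(1,0): S=51.3500. Δ = (V_up−V_dn)/(S_up−S_dn) = (0.4455−3.6626)/(59.5660−40.5665) = -0.1693. V = [p*·0.4455 + (1−p*)·3.6626]/1.01 = 1.7324. B = V − Δ·S = 10.4273.
(1,1): S=75.4000. Δ = (V_up−V_dn)/(S_up−S_dn) = (0.0000−0.4455)/(87.4640−59.5660) = -0.0160. V = [p*·0.0000 + (1−p*)·0.4455]/1.01 = 0.1788. B = V − Δ·S = 1.3828.
(0,0): S=65.0000. Δ = (V_up−V_dn)/(S_up−S_dn) = (0.1788−1.7324)/(75.4000−51.3500) = -0.0646. V = [p*·0.1788 + (1−p*)·1.7324]/1.01 = 0.8006. B = V − Δ·S = 4.9995.
Self-financing check: at every node Δ·S+B equals the discounted successor values.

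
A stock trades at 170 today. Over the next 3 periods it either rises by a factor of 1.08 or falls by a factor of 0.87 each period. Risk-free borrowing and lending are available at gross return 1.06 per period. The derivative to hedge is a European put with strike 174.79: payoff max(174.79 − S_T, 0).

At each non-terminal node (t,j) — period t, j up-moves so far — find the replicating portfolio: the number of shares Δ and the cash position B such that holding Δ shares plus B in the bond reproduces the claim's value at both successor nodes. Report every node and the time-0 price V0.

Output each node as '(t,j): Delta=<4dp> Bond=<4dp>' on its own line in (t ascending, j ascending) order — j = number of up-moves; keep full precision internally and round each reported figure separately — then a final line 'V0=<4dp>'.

(0,0): Delta=-0.1967 Bond=34.6798
(1,0): Delta=-1.0000 Bond=155.5625
(1,1): Delta=-0.1286 Bond=24.2551
(2,0): Delta=-1.0000 Bond=164.8962
(2,1): Delta=-1.0000 Bond=164.8962
(2,2): Delta=-0.0547 Bond=11.0593
V0=1.2337

No-arbitrage ⇒ martingale measure with p* = (R−d)/(u−d) = 0.9048.
At expiry t=3: V(3,0)=62.8445, V(3,1)=35.8232, V(3,2)=2.2794, V(3,3)=0.0000
(2,0): S=128.6730. Δ = (V_up−V_dn)/(S_up−S_dn) = (35.8232−62.8445)/(138.9668−111.9455) = -1.0000. V = [p*·35.8232 + (1−p*)·62.8445]/1.06 = 36.2232. B = V − Δ·S = 164.8962.
(2,1): S=159.7320. Δ = (V_up−V_dn)/(S_up−S_dn) = (2.2794−35.8232)/(172.5106−138.9668) = -1.0000. V = [p*·2.2794 + (1−p*)·35.8232]/1.06 = 5.1642. B = V − Δ·S = 164.8962.
(2,2): S=198.2880. Δ = (V_up−V_dn)/(S_up−S_dn) = (0.0000−2.2794)/(214.1510−172.5106) = -0.0547. V = [p*·0.0000 + (1−p*)·2.2794]/1.06 = 0.2048. B = V − Δ·S = 11.0593.
(1,0): S=147.9000. Δ = (V_up−V_dn)/(S_up−S_dn) = (5.1642−36.2232)/(159.7320−128.6730) = -1.0000. V = [p*·5.1642 + (1−p*)·36.2232]/1.06 = 7.6625. B = V − Δ·S = 155.5625.
(1,1): S=183.6000. Δ = (V_up−V_dn)/(S_up−S_dn) = (0.2048−5.1642)/(198.2880−159.7320) = -0.1286. V = [p*·0.2048 + (1−p*)·5.1642]/1.06 = 0.6388. B = V − Δ·S = 24.2551.
(0,0): S=170.0000. Δ = (V_up−V_dn)/(S_up−S_dn) = (0.6388−7.6625)/(183.6000−147.9000) = -0.1967. V = [p*·0.6388 + (1−p*)·7.6625]/1.06 = 1.2337. B = V − Δ·S = 34.6798.
The time-0 hedge costs 1.2337, which is the no-arbitrage price.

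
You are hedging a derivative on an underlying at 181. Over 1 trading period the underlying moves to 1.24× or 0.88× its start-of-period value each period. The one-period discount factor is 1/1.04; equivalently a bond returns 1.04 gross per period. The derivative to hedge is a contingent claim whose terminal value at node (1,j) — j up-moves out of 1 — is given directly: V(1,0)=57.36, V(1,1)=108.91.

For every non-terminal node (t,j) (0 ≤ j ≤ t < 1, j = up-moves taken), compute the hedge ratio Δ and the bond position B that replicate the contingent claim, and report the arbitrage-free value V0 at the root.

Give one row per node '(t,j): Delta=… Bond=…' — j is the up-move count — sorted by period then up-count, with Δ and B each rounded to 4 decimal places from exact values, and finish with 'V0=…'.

No-arbitrage ⇒ martingale measure with p* = (R−d)/(u−d) = 0.4444.
Terminal payoffs: V(1,0)=57.3600, V(1,1)=108.9100
  t=0,j=0: stock 181.0000 → up 224.4400 (V=108.9100), down 159.2800 (V=57.3600). Price 77.1838; hedge Δ=0.7911, bond B=-66.0107.
The time-0 hedge costs 77.1838, which is the no-arbitrage price.

(0,0): Delta=0.7911 Bond=-66.0107
V0=77.1838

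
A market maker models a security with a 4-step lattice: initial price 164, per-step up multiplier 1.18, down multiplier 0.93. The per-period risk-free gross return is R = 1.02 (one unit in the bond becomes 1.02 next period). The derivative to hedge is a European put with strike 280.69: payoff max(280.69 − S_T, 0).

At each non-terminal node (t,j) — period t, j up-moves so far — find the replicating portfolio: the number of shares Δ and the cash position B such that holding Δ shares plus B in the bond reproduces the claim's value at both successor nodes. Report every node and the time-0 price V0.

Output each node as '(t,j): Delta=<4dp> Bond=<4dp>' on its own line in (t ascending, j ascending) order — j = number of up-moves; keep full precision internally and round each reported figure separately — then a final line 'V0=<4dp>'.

Under the risk-neutral measure, an up-move has probability p* = (R−d)/(u−d) = 0.3600 and values discount at R = 1.02.
Terminal values V(4,·): V(4,0)=158.0095, V(4,1)=125.0308, V(4,2)=83.1870, V(4,3)=30.0948, V(4,4)=0.0000
Node (3,0) S=131.9145: V=(p*·125.0308+(1−p*)·158.0095)/1.02=143.2717; Δ=(125.0308−158.0095)/(155.6592−122.6805)=-1.0000; B=V−Δ·S=275.1863
Node (3,1) S=167.3754: V=(p*·83.1870+(1−p*)·125.0308)/1.02=107.8108; Δ=(83.1870−125.0308)/(197.5030−155.6592)=-1.0000; B=V−Δ·S=275.1863
Node (3,2) S=212.3688: V=(p*·30.0948+(1−p*)·83.1870)/1.02=62.8174; Δ=(30.0948−83.1870)/(250.5952−197.5030)=-1.0000; B=V−Δ·S=275.1863
Node (3,3) S=269.4572: V=(p*·0.0000+(1−p*)·30.0948)/1.02=18.8830; Δ=(0.0000−30.0948)/(317.9596−250.5952)=-0.4467; B=V−Δ·S=139.2620
Node (2,0) S=141.8436: V=(p*·107.8108+(1−p*)·143.2717)/1.02=127.9469; Δ=(107.8108−143.2717)/(167.3754−131.9145)=-1.0000; B=V−Δ·S=269.7905
Node (2,1) S=179.9736: V=(p*·62.8174+(1−p*)·107.8108)/1.02=89.8169; Δ=(62.8174−107.8108)/(212.3688−167.3754)=-1.0000; B=V−Δ·S=269.7905
Node (2,2) S=228.3536: V=(p*·18.8830+(1−p*)·62.8174)/1.02=46.0794; Δ=(18.8830−62.8174)/(269.4572−212.3688)=-0.7696; B=V−Δ·S=221.8172
Node (1,0) S=152.5200: V=(p*·89.8169+(1−p*)·127.9469)/1.02=111.9805; Δ=(89.8169−127.9469)/(179.9736−141.8436)=-1.0000; B=V−Δ·S=264.5005
Node (1,1) S=193.5200: V=(p*·46.0794+(1−p*)·89.8169)/1.02=72.6190; Δ=(46.0794−89.8169)/(228.3536−179.9736)=-0.9040; B=V−Δ·S=247.5687
Node (0,0) S=164.0000: V=(p*·72.6190+(1−p*)·111.9805)/1.02=95.8925; Δ=(72.6190−111.9805)/(193.5200−152.5200)=-0.9600; B=V−Δ·S=253.3383
The time-0 hedge costs 95.8925, which is the no-arbitrage price.

(0,0): Delta=-0.9600 Bond=253.3383
(1,0): Delta=-1.0000 Bond=264.5005
(1,1): Delta=-0.9040 Bond=247.5687
(2,0): Delta=-1.0000 Bond=269.7905
(2,1): Delta=-1.0000 Bond=269.7905
(2,2): Delta=-0.7696 Bond=221.8172
(3,0): Delta=-1.0000 Bond=275.1863
(3,1): Delta=-1.0000 Bond=275.1863
(3,2): Delta=-1.0000 Bond=275.1863
(3,3): Delta=-0.4467 Bond=139.2620
V0=95.8925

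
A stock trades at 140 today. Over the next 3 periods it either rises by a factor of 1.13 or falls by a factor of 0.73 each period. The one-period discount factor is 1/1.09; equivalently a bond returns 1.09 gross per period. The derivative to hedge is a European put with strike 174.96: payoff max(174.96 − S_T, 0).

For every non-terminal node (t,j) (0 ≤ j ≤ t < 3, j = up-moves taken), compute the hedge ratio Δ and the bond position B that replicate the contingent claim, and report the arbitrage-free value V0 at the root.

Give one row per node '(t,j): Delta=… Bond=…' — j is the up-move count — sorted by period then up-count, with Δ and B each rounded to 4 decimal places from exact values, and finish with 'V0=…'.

(0,0): Delta=-0.6707 Bond=104.2292
(1,0): Delta=-1.0000 Bond=147.2603
(1,1): Delta=-0.6471 Bond=109.8709
(2,0): Delta=-1.0000 Bond=160.5138
(2,1): Delta=-1.0000 Bond=160.5138
(2,2): Delta=-0.6218 Bond=115.2310
V0=10.3258

Since d<R<u, set p* = (R−d)/(u−d) = 0.9000; price each node as the discounted p*-expectation of its children.
At expiry t=3: V(3,0)=120.4976, V(3,1)=90.6552, V(3,2)=44.4608, V(3,3)=0.0000
(2,0): S=74.6060. Δ = (V_up−V_dn)/(S_up−S_dn) = (90.6552−120.4976)/(84.3048−54.4624) = -1.0000. V = [p*·90.6552 + (1−p*)·120.4976]/1.09 = 85.9078. B = V − Δ·S = 160.5138.
(2,1): S=115.4860. Δ = (V_up−V_dn)/(S_up−S_dn) = (44.4608−90.6552)/(130.4992−84.3048) = -1.0000. V = [p*·44.4608 + (1−p*)·90.6552]/1.09 = 45.0278. B = V − Δ·S = 160.5138.
(2,2): S=178.7660. Δ = (V_up−V_dn)/(S_up−S_dn) = (0.0000−44.4608)/(202.0056−130.4992) = -0.6218. V = [p*·0.0000 + (1−p*)·44.4608]/1.09 = 4.0790. B = V − Δ·S = 115.2310.
(1,0): S=102.2000. Δ = (V_up−V_dn)/(S_up−S_dn) = (45.0278−85.9078)/(115.4860−74.6060) = -1.0000. V = [p*·45.0278 + (1−p*)·85.9078]/1.09 = 45.0603. B = V − Δ·S = 147.2603.
(1,1): S=158.2000. Δ = (V_up−V_dn)/(S_up−S_dn) = (4.0790−45.0278)/(178.7660−115.4860) = -0.6471. V = [p*·4.0790 + (1−p*)·45.0278]/1.09 = 7.4989. B = V − Δ·S = 109.8709.
(0,0): S=140.0000. Δ = (V_up−V_dn)/(S_up−S_dn) = (7.4989−45.0603)/(158.2000−102.2000) = -0.6707. V = [p*·7.4989 + (1−p*)·45.0603]/1.09 = 10.3258. B = V − Δ·S = 104.2292.
The time-0 hedge costs 10.3258, which is the no-arbitrage price.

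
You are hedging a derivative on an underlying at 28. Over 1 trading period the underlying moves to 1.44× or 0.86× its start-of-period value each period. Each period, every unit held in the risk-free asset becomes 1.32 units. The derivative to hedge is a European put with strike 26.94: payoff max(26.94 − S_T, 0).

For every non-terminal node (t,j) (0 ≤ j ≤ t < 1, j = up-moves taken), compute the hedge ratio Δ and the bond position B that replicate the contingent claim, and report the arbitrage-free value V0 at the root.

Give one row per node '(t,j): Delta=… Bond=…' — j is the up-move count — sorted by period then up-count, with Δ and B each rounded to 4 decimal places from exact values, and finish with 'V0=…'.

Since d<R<u, set p* = (R−d)/(u−d) = 0.7931; price each node as the discounted p*-expectation of its children.
At expiry t=1: V(1,0)=2.8600, V(1,1)=0.0000
Node (0,0) S=28.0000: V=(p*·0.0000+(1−p*)·2.8600)/1.32=0.4483; Δ=(0.0000−2.8600)/(40.3200−24.0800)=-0.1761; B=V−Δ·S=5.3793
The time-0 hedge costs 0.4483, which is the no-arbitrage price.

(0,0): Delta=-0.1761 Bond=5.3793
V0=0.4483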